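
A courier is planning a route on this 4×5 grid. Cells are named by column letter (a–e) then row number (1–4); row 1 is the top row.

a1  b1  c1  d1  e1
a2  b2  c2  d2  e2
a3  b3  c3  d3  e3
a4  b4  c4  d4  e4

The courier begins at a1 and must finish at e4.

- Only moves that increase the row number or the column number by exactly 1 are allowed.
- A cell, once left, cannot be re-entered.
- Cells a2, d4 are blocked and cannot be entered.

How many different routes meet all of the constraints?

10

A right/down-only route from a1 to e4 makes exactly 3 down-moves and 4 right-moves in some order.
With no other constraints that would be C(7,3) = 35 routes.
Subtract routes through each blocked cell (inclusion–exclusion for overlaps): − through a2: 15 − through d4: 20 + through a2&d4: 10 → 10.
That gives 10 routes.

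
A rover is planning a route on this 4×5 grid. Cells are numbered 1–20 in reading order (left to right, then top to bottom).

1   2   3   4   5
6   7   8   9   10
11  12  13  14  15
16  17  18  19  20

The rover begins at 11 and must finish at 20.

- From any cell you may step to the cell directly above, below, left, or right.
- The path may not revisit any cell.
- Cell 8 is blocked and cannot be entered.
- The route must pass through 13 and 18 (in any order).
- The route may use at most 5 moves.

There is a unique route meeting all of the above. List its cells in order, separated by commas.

The budget equals the shortest possible length, so every move has to be on a shortest route through the required cells.
Route from 11: right 2 to 13, down 1 to 18, right 2 to 20 — 5 moves in all.
Check: all required cells visited; 5 ≤ 5 moves.

11, 12, 13, 18, 19, 20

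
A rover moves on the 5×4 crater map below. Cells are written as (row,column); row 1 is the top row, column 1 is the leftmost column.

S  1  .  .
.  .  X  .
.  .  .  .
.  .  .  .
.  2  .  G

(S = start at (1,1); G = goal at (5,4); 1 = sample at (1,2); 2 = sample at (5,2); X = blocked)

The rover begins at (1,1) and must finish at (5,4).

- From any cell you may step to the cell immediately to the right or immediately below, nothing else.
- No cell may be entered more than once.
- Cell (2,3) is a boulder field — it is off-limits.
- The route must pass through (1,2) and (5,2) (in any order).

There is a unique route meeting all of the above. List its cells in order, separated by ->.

Moves only go right or down, so the column and row indices never decrease.
Route from (1,1): right 1 to (1,2), down 4 to (5,2), right 2 to (5,4) — 7 moves in all.
Check: all required cells visited.

(1,1) -> (1,2) -> (2,2) -> (3,2) -> (4,2) -> (5,2) -> (5,3) -> (5,4)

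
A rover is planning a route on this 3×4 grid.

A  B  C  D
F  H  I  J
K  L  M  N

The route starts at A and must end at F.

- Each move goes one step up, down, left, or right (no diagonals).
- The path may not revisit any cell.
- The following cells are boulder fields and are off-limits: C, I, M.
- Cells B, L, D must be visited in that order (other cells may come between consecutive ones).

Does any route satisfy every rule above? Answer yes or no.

The blocked cells wall D off from A completely — no sequence of moves reaches it at all, so no route can satisfy the rules.

no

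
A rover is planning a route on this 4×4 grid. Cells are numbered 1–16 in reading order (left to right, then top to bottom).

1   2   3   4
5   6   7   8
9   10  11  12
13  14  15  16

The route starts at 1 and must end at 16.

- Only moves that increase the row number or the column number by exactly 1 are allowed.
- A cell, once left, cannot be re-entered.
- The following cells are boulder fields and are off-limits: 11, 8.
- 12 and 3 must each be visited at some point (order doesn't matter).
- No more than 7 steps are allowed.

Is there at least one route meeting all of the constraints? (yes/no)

Right/down moves force the required cells to be taken in the order 3, 12. Every right/down route from 3 to 12 runs into a blocked cell, so that leg cannot be completed.

no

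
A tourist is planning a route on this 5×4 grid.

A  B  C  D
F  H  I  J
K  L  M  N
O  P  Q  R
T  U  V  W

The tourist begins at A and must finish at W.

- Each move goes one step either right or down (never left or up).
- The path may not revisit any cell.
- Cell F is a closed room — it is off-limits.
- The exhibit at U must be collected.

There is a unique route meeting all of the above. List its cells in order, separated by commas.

A, B, H, L, P, U, V, W

Moves only go right or down, so the column and row indices never decrease.
Route from A: right 1 to B, down 4 to U, right 2 to W — 7 moves in all.
Check: all required cells visited.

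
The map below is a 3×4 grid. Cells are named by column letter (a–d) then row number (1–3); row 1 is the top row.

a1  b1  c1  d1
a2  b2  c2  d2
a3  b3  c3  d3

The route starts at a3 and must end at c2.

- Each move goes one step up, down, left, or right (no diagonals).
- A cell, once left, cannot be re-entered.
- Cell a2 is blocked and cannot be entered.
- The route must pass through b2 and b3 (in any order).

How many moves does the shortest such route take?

3

Any route passes through b2 and b3 in some order between a3 and c2. Summing Manhattan distances along each leg and taking the cheapest ordering (a3 → b3 → b2 → c2) gives a lower bound of 1 + 1 + 1 = 3 moves.
A route of 3 moves achieves this: a3 → b3 → b2 → c2.
Since 3 matches the lower bound, it is optimal.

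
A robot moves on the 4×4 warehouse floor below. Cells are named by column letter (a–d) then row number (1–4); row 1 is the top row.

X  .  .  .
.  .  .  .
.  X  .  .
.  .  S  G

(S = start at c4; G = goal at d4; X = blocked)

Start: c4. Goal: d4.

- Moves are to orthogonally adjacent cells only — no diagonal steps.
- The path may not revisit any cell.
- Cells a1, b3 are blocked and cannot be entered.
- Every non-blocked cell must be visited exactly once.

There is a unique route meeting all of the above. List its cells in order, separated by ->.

c4 -> b4 -> a4 -> a3 -> a2 -> b2 -> b1 -> c1 -> d1 -> d2 -> c2 -> c3 -> d3 -> d4

Need to visit all 14 open cells exactly once, starting at c4 and ending at d4.
Cell a4 has only two open neighbours (a3 and b4), so the path must pass straight through it: one of those is the cell it's entered from and the other is where it exits.
Route from c4: left 2 to a4, up 2 to a2, right 1 to b2, up 1 to b1, right 2 to d1, down 1 to d2, left 1 to c2, down 1 to c3, right 1 to d3, down 1 to d4 — 13 moves in all.
Check: all 14 open cells covered.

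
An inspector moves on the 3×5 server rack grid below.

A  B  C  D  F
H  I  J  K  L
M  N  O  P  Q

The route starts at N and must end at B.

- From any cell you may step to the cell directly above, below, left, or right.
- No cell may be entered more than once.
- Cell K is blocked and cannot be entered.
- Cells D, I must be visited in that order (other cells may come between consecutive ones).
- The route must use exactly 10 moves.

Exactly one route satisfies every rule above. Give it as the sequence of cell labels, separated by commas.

The waypoints must appear in the order D, I, with no cell reused.
Route from N: right 3 to Q, up 2 to F, left 2 to C, down 1 to J, left 1 to I, up 1 to B — 10 moves in all.
Check: order respected (D at step 6, I at step 9); 10 moves as required.

N, O, P, Q, L, F, D, C, J, I, B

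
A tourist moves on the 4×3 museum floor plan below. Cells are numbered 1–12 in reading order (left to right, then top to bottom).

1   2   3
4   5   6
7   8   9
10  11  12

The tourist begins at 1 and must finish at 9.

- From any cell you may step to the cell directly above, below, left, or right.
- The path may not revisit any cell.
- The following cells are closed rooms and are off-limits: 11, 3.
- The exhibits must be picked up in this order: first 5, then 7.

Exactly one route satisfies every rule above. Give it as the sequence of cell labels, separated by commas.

1, 2, 5, 4, 7, 8, 9

The waypoints must appear in the order 5, 7, with no cell reused.
Route from 1: right to 2, down to 5, left to 4, down to 7, 2× right (reaching 9) — 6 moves in all.
Check: order respected (5 at step 2, 7 at step 4).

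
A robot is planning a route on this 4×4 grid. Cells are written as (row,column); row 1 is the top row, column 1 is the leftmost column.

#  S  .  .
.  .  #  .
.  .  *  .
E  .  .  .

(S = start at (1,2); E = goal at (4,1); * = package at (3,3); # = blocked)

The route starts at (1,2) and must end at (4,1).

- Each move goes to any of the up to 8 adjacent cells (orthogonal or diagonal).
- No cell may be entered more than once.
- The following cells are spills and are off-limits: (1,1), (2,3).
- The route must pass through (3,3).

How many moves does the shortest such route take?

4

Any route passes through (3,3) somewhere between (1,2) and (4,1). Summing Chebyshev distances along the two legs ((1,2) → (3,3) → (4,1)) gives a lower bound of 2 + 2 = 4 moves.
A route of 4 moves achieves this: (1,2) → (2,2) → (3,3) → (3,2) → (4,1).
Since 4 matches the lower bound, it is optimal.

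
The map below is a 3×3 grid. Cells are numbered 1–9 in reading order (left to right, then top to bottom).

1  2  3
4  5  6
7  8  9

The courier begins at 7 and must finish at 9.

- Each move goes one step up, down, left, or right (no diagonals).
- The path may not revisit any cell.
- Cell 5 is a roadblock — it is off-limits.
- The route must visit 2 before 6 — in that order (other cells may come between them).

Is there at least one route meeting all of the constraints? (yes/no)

One route that works: 7 → 4 → 1 → 2 → 3 → 6 → 9.

yes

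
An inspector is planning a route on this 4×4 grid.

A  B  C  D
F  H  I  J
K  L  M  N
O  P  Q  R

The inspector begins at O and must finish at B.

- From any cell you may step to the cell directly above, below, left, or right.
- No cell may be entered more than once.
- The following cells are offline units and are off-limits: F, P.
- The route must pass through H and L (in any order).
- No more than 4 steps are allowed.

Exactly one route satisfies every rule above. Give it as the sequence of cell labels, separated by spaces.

The 4-move cap with required stops at H, L leaves no slack for detours.
Route from O: up 1 to K, right 1 to L, up 2 to B — 4 moves in all.
Check: all required cells visited; 4 ≤ 4 moves.

O K L H B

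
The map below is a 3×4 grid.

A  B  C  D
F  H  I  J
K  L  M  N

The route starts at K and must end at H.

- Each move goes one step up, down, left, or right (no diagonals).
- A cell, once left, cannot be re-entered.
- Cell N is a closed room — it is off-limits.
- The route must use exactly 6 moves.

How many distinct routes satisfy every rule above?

Need simple routes of exactly 6 moves from K to H (Manhattan distance 2, so 2 moves are spent on a detour and 2 undoing it).
Enumerating: K F A B C I H | K L M I C B H.
That gives 2 routes.

2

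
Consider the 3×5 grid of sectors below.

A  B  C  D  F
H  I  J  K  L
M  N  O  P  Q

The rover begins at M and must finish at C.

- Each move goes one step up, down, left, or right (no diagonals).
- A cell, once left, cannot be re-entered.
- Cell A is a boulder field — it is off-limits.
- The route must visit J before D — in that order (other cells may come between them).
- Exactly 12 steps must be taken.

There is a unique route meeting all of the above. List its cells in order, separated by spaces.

M H I N O J K P Q L F D C

The waypoints must appear in the order J, D, with no cell reused.
Route from M: up 1 to H, right 1 to I, down 1 to N, right 1 to O, up 1 to J, right 1 to K, down 1 to P, right 1 to Q, up 2 to F, left 2 to C — 12 moves in all.
Check: order respected (J at step 5, D at step 11); 12 moves as required.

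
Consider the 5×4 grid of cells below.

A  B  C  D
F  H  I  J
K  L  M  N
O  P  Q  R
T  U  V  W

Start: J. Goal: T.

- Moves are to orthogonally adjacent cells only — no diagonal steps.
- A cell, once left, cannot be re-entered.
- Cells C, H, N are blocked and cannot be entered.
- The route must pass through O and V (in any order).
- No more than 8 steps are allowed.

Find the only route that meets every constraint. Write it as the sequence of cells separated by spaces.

The 8-move cap with required stops at O, V leaves no slack for detours.
Route from J: left to I, 3× down (reaching V), left to U, up to P, left to O, down to T — 8 moves in all.
Check: all required cells visited; 8 ≤ 8 moves.

J I M Q V U P O T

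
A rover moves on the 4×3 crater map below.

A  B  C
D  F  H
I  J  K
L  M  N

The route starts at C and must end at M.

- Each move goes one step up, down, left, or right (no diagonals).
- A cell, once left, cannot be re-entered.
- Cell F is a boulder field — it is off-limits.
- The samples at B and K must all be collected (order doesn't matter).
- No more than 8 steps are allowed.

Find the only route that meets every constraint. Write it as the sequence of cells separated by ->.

C -> B -> A -> D -> I -> J -> K -> N -> M

The budget equals the shortest possible length, so every move has to be on a shortest route through the required cells.
Route from C: 2× left (reaching A), 2× down (reaching I), 2× right (reaching K), down to N, left to M — 8 moves in all.
Check: all required cells visited; 8 ≤ 8 moves.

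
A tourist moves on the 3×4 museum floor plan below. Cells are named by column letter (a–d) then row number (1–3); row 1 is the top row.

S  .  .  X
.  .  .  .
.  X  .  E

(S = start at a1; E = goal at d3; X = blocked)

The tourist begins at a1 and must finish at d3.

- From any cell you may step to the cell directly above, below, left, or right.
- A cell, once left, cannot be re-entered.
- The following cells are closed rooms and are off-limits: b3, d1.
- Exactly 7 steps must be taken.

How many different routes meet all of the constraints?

2

Need simple routes of exactly 7 moves from a1 to d3 (Manhattan distance 5, so 1 moves are spent on a detour and 1 undoing it).
Enumerating: a1 a2 b2 b1 c1 c2 c3 d3 | a1 a2 b2 b1 c1 c2 d2 d3.
That gives 2 routes.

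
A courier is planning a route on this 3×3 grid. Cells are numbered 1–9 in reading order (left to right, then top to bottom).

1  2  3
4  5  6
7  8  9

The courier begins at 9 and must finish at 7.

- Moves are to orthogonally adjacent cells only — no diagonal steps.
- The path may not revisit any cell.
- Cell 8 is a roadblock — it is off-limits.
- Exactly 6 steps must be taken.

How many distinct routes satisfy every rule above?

Need simple routes of exactly 6 moves from 9 to 7 (Manhattan distance 2, so 2 moves are spent on a detour and 2 undoing it).
Enumerating: 9 6 3 2 5 4 7 | 9 6 3 2 1 4 7 | 9 6 5 2 1 4 7.
That gives 3 routes.

3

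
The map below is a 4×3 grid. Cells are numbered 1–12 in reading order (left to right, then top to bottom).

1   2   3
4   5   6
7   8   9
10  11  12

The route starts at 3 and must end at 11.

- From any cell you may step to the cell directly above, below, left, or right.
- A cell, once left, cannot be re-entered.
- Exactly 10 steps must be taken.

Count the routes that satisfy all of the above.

4

Need simple routes of exactly 10 moves from 3 to 11 (Manhattan distance 4, so 3 moves are spent on a detour and 3 undoing it).
Enumerating: 3 6 9 8 5 2 1 4 7 10 11 | 3 6 5 2 1 4 7 8 9 12 11 | 3 2 1 4 7 8 5 6 9 12 11 | 3 2 1 4 5 6 9 8 7 10 11.
That gives 4 routes.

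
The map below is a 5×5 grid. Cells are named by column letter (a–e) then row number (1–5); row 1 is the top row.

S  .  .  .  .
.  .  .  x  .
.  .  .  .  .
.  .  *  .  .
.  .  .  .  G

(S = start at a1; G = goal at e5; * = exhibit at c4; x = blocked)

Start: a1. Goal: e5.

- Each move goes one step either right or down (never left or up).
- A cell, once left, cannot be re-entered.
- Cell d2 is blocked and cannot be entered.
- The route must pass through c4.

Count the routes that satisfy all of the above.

30

A right/down-only route from a1 to e5 makes exactly 4 down-moves and 4 right-moves in some order.
With no other constraints that would be C(8,4) = 70 routes.
Split at c4 and multiply the segment counts (each segment already excludes blocked cells): a1→c4: 10; c4→e5: 3; product = 30.
That gives 30 routes.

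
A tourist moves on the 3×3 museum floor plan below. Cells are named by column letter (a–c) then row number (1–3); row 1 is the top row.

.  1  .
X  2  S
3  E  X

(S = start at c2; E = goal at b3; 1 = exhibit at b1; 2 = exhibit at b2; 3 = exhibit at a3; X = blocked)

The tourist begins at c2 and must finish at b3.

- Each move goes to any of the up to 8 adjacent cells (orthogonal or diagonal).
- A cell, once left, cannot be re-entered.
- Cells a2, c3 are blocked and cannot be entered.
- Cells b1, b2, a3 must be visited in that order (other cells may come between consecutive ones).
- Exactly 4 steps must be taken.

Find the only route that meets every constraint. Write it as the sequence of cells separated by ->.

c2 -> b1 -> b2 -> a3 -> b3

The waypoints must appear in the order b1, b2, a3, with no cell reused.
Route from c2: up-left 1 to b1, down 1 to b2, down-left 1 to a3, right 1 to b3 — 4 moves in all.
Check: order respected (1 at step 1, 2 at step 2, 3 at step 3); 4 moves as required.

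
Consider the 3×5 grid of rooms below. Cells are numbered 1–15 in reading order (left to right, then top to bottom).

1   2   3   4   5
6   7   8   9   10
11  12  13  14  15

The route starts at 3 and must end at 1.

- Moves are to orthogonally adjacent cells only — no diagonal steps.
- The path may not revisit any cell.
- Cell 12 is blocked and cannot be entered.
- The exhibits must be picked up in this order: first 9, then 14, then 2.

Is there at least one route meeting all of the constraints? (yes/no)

yes

One route that works: 3 → 4 → 9 → 14 → 13 → 8 → 7 → 2 → 1.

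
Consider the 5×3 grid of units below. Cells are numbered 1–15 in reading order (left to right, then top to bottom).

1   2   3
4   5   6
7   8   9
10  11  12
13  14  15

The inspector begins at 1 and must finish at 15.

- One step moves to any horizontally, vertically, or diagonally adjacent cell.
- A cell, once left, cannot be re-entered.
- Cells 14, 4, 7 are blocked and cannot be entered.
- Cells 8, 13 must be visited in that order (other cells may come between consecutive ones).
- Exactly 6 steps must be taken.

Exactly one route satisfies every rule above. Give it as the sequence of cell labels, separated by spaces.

The waypoints must appear in the order 8, 13, with no cell reused.
Route from 1: down-right 1 to 5, down 1 to 8, down-left 1 to 10, down 1 to 13, up-right 1 to 11, down-right 1 to 15 — 6 moves in all.
Check: order respected (8 at step 2, 13 at step 4); 6 moves as required.

1 5 8 10 13 11 15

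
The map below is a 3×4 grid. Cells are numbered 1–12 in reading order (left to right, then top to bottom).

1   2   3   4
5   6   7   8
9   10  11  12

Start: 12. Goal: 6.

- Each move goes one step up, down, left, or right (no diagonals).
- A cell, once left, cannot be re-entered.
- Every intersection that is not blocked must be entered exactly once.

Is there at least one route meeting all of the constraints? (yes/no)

One route that works: 12 → 8 → 4 → 3 → 7 → 11 → 10 → 9 → 5 → 1 → 2 → 6.

yes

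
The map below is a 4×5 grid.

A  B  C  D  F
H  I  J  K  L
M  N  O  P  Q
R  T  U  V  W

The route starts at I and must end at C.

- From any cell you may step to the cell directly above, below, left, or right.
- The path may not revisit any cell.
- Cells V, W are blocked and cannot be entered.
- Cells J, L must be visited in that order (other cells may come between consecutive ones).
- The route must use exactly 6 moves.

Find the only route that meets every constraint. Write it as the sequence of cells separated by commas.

I, J, K, L, F, D, C

The waypoints must appear in the order J, L, with no cell reused.
Route from I: right 3 to L, up 1 to F, left 2 to C — 6 moves in all.
Check: order respected (J at step 1, L at step 3); 6 moves as required.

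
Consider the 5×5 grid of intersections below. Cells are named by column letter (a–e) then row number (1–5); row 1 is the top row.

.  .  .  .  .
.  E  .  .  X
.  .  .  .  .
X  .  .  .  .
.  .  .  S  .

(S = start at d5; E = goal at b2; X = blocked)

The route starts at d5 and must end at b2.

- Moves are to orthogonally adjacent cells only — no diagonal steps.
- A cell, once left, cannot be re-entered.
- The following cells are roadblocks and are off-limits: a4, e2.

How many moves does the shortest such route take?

5

The Manhattan distance from d5 to b2 is |5−2| + |4−2| = 5, so at least 5 moves are needed.
A route of 5 moves achieves this: d5 → d4 → d3 → d2 → c2 → b2.
Since 5 matches the lower bound, it is optimal.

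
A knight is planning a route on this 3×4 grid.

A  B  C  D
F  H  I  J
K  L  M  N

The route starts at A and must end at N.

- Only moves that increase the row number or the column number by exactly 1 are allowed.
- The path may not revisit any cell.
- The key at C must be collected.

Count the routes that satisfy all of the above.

3

A right/down-only route from A to N makes exactly 2 down-moves and 3 right-moves in some order.
With no other constraints that would be C(5,2) = 10 routes.
Split at C and multiply the segment counts: A→C: 1; C→N: 3; product = 3.
That gives 3 routes.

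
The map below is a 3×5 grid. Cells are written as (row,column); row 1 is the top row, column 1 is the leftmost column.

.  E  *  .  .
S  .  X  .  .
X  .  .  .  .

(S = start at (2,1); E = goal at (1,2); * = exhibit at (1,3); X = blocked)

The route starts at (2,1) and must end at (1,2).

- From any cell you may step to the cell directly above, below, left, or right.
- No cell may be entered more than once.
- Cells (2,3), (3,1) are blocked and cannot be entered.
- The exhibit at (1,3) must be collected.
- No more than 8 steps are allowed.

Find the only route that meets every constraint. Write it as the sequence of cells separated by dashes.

(2,1) - (2,2) - (3,2) - (3,3) - (3,4) - (2,4) - (1,4) - (1,3) - (1,2)

Any route must reach (1,3) and still end at (1,2) within 8 moves, so the order of the required stops is forced.
Route from (2,1): right 1 to (2,2), down 1 to (3,2), right 2 to (3,4), up 2 to (1,4), left 2 to (1,2) — 8 moves in all.
Check: all required cells visited; 8 ≤ 8 moves.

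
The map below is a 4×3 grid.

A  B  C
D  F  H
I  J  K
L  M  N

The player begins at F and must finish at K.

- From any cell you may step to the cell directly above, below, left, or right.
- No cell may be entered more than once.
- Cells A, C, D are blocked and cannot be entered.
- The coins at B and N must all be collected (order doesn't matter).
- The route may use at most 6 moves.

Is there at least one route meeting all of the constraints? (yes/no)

B must be visited but has only one open neighbour (F), and it is neither the start nor the goal — the route would have to enter and leave through F, re-entering it.

no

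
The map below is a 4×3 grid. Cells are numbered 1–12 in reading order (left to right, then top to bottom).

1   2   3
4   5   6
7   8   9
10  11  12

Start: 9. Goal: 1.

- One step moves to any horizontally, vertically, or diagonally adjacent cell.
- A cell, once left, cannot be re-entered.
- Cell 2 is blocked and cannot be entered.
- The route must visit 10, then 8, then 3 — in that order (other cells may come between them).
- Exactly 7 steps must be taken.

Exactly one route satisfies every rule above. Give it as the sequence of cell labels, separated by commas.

9, 11, 10, 8, 6, 3, 5, 1

The waypoints must appear in the order 10, 8, 3, with no cell reused.
Route from 9: down-left 1 to 11, left 1 to 10, up-right 2 to 6, up 1 to 3, down-left 1 to 5, up-left 1 to 1 — 7 moves in all.
Check: order respected (10 at step 2, 8 at step 3, 3 at step 5); 7 moves as required.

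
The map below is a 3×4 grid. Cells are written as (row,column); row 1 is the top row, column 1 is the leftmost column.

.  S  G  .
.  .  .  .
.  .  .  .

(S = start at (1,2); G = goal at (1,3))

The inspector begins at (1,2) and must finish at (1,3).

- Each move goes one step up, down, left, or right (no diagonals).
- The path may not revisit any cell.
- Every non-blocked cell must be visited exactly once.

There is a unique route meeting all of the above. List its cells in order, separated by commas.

Need to visit all 12 open cells exactly once, starting at (1,2) and ending at (1,3).
Route from (1,2): left 1 to (1,1), down 2 to (3,1), right 1 to (3,2), up 1 to (2,2), right 1 to (2,3), down 1 to (3,3), right 1 to (3,4), up 2 to (1,4), left 1 to (1,3) — 11 moves in all.
Check: all 12 open cells covered.

(1,2), (1,1), (2,1), (3,1), (3,2), (2,2), (2,3), (3,3), (3,4), (2,4), (1,4), (1,3)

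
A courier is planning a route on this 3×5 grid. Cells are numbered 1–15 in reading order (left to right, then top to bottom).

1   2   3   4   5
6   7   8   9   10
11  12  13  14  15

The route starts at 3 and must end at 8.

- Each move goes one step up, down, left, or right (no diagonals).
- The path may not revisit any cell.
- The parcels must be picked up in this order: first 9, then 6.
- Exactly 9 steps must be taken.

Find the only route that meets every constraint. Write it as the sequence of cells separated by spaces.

The waypoints must appear in the order 9, 6, with no cell reused.
Route from 3: right to 4, 2× down (reaching 14), 3× left (reaching 11), up to 6, 2× right (reaching 8) — 9 moves in all.
Check: order respected (9 at step 2, 6 at step 7); 9 moves as required.

3 4 9 14 13 12 11 6 7 8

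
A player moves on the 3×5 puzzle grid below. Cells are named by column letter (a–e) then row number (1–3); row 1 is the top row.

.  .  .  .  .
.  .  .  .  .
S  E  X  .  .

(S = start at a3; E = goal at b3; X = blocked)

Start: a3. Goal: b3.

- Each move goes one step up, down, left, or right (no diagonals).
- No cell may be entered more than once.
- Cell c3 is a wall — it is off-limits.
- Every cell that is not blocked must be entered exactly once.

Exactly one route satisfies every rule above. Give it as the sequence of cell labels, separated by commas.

Need to visit all 14 open cells exactly once, starting at a3 and ending at b3.
Route from a3: up 2 to a1, right 4 to e1, down 2 to e3, left 1 to d3, up 1 to d2, left 2 to b2, down 1 to b3 — 13 moves in all.
Check: all 14 open cells covered.

a3, a2, a1, b1, c1, d1, e1, e2, e3, d3, d2, c2, b2, b3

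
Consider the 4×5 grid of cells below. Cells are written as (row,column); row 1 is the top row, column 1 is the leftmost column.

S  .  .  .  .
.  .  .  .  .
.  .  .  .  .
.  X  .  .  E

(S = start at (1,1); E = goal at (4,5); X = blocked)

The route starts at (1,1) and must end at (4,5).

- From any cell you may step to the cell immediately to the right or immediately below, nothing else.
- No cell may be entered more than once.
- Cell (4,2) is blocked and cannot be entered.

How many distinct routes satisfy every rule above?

31

A right/down-only route from (1,1) to (4,5) makes exactly 3 down-moves and 4 right-moves in some order.
With no other constraints that would be C(7,3) = 35 routes.
Subtract routes through each blocked cell (inclusion–exclusion for overlaps): − through (4,2): 4 → 31.
That gives 31 routes.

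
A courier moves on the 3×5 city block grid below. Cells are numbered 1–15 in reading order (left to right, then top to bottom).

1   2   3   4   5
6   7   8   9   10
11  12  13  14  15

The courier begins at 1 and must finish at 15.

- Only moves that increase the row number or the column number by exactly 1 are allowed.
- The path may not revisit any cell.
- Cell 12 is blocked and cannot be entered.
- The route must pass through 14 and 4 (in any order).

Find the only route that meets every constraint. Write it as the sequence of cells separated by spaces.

1 2 3 4 9 14 15

Moves only go right or down, so the column and row indices never decrease.
Route from 1: 3× right (reaching 4), 2× down (reaching 14), right to 15 — 6 moves in all.
Check: all required cells visited.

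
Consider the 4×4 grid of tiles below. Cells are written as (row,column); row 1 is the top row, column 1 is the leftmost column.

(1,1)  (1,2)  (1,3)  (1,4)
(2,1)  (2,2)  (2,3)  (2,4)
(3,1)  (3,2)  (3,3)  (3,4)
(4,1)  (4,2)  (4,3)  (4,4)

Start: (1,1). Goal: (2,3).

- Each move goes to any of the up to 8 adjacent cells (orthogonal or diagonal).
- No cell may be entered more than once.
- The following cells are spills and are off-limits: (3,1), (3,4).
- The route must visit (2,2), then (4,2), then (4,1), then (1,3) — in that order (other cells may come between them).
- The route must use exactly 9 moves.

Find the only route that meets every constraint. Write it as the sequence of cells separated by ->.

The waypoints must appear in the order (2,2), (4,2), (4,1), (1,3), with no cell reused.
Route from (1,1): 2× down-right (reaching (3,3)), down-left to (4,2), left to (4,1), up-right to (3,2), up-left to (2,1), up-right to (1,2), right to (1,3), down to (2,3) — 9 moves in all.
Check: order respected ((2,2) at step 1, (4,2) at step 3, (4,1) at step 4, (1,3) at step 8); 9 moves as required.

(1,1) -> (2,2) -> (3,3) -> (4,2) -> (4,1) -> (3,2) -> (2,1) -> (1,2) -> (1,3) -> (2,3)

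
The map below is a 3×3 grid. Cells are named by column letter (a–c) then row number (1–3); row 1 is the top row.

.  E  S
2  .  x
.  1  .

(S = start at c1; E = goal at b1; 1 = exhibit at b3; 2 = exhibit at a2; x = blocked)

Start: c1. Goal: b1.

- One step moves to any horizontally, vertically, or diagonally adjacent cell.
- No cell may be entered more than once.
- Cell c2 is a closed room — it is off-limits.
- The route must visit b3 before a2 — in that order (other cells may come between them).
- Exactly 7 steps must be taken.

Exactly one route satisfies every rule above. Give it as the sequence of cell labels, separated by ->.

c1 -> b2 -> c3 -> b3 -> a3 -> a2 -> a1 -> b1

The waypoints must appear in the order b3, a2, with no cell reused.
Route from c1: down-left to b2, down-right to c3, 2× left (reaching a3), 2× up (reaching a1), right to b1 — 7 moves in all.
Check: order respected (1 at step 3, 2 at step 5); 7 moves as required.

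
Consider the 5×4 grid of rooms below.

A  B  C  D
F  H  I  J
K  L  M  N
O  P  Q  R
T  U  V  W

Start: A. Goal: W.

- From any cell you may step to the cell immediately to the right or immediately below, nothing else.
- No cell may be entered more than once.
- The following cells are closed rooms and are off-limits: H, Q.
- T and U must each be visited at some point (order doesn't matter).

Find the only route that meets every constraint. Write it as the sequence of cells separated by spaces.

Moves only go right or down, so the column and row indices never decrease.
Route from A: 4× down (reaching T), 3× right (reaching W) — 7 moves in all.
Check: all required cells visited.

A F K O T U V W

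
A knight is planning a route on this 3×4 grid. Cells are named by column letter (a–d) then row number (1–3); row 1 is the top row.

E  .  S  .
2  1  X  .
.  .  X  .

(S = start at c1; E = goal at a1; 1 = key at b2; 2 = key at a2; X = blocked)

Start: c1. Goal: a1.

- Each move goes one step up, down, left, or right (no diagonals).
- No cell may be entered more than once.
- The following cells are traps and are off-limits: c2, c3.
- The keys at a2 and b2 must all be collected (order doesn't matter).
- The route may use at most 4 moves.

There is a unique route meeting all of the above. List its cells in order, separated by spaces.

c1 b1 b2 a2 a1

The budget equals the shortest possible length, so every move has to be on a shortest route through the required cells.
Route from c1: left to b1, down to b2, left to a2, up to a1 — 4 moves in all.
Check: all required cells visited; 4 ≤ 4 moves.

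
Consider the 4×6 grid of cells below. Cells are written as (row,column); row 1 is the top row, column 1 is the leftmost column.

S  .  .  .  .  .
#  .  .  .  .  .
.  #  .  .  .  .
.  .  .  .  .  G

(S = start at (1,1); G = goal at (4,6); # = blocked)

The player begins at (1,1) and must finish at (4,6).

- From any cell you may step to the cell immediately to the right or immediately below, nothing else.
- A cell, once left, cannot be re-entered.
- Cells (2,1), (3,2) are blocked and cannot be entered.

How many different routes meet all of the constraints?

30

A right/down-only route from (1,1) to (4,6) makes exactly 3 down-moves and 5 right-moves in some order.
With no other constraints that would be C(8,3) = 56 routes.
Subtract routes through each blocked cell (inclusion–exclusion for overlaps): − through (2,1): 21 − through (3,2): 15 + through (2,1)&(3,2): 10 → 30.
That gives 30 routes.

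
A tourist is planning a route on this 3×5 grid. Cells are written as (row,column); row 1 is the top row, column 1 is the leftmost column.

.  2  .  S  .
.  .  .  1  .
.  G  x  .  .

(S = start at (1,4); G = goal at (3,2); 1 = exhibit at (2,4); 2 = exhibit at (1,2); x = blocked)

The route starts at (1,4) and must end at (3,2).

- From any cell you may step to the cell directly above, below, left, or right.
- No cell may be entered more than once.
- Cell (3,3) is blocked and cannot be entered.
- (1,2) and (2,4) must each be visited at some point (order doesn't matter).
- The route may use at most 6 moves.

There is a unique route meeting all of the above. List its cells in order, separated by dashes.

(1,4) - (2,4) - (2,3) - (1,3) - (1,2) - (2,2) - (3,2)

Any route must reach (1,2) and (2,4) and still end at (3,2) within 6 moves, so the order of the required stops is forced.
Route from (1,4): down to (2,4), left to (2,3), up to (1,3), left to (1,2), 2× down (reaching (3,2)) — 6 moves in all.
Check: all required cells visited; 6 ≤ 6 moves.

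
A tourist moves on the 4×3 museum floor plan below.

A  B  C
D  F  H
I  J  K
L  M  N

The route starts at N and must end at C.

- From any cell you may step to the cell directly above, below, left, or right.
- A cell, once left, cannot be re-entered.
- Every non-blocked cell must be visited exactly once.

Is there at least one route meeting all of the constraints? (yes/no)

One route that works: N → K → H → F → J → M → L → I → D → A → B → C.

yes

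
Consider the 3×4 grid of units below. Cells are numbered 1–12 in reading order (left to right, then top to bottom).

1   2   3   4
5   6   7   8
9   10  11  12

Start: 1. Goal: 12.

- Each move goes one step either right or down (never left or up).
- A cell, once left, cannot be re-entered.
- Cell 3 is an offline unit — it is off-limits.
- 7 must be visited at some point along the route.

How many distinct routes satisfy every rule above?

4

A right/down-only route from 1 to 12 makes exactly 2 down-moves and 3 right-moves in some order.
With no other constraints that would be C(5,2) = 10 routes.
Split at 7 and multiply the segment counts (each segment already excludes blocked cells): 1→7: 2; 7→12: 2; product = 4.
That gives 4 routes.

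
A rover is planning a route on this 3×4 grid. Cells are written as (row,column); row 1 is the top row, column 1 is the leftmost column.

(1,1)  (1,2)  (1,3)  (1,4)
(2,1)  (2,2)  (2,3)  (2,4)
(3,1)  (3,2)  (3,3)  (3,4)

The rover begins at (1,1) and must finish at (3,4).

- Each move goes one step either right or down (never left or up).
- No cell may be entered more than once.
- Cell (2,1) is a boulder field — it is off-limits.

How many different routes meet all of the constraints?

6

A right/down-only route from (1,1) to (3,4) makes exactly 2 down-moves and 3 right-moves in some order.
With no other constraints that would be C(5,2) = 10 routes.
Subtract routes through each blocked cell (inclusion–exclusion for overlaps): − through (2,1): 4 → 6.
That gives 6 routes.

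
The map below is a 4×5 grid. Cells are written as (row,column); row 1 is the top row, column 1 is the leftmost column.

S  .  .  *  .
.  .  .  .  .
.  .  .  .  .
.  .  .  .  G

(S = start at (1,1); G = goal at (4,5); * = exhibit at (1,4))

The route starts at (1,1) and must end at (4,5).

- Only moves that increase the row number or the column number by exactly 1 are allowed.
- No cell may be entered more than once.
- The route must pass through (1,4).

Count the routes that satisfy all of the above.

4

A right/down-only route from (1,1) to (4,5) makes exactly 3 down-moves and 4 right-moves in some order.
With no other constraints that would be C(7,3) = 35 routes.
Split at (1,4) and multiply the segment counts: (1,1)→(1,4): 1; (1,4)→(4,5): 4; product = 4.
That gives 4 routes.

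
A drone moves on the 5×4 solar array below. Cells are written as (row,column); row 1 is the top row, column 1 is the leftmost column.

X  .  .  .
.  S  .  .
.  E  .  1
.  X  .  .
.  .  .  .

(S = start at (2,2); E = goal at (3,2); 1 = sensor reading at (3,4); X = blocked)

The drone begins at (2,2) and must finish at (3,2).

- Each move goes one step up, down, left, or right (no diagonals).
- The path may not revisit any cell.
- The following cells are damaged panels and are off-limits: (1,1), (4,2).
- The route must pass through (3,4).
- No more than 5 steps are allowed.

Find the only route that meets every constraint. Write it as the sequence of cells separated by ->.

The 5-move cap with required stops at (3,4) leaves no slack for detours.
Route from (2,2): 2× right (reaching (2,4)), down to (3,4), 2× left (reaching (3,2)) — 5 moves in all.
Check: all required cells visited; 5 ≤ 5 moves.

(2,2) -> (2,3) -> (2,4) -> (3,4) -> (3,3) -> (3,2)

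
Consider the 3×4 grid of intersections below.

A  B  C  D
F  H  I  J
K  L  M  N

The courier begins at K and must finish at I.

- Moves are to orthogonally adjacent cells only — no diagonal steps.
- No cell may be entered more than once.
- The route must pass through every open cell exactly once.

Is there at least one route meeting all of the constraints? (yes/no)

One route that works: K → F → A → B → H → L → M → N → J → D → C → I.

yes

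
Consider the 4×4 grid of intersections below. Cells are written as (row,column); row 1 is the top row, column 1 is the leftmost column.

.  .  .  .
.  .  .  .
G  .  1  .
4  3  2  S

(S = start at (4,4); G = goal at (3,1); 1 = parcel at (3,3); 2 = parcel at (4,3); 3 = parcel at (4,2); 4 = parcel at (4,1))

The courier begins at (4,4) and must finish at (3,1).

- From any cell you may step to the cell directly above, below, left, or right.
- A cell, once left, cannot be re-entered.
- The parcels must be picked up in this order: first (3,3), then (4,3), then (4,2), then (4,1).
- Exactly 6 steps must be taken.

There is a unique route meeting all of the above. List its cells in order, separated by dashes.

(4,4) - (3,4) - (3,3) - (4,3) - (4,2) - (4,1) - (3,1)

The waypoints must appear in the order (3,3), (4,3), (4,2), (4,1), with no cell reused.
Route from (4,4): up 1 to (3,4), left 1 to (3,3), down 1 to (4,3), left 2 to (4,1), up 1 to (3,1) — 6 moves in all.
Check: order respected (1 at step 2, 2 at step 3, 3 at step 4, 4 at step 5); 6 moves as required.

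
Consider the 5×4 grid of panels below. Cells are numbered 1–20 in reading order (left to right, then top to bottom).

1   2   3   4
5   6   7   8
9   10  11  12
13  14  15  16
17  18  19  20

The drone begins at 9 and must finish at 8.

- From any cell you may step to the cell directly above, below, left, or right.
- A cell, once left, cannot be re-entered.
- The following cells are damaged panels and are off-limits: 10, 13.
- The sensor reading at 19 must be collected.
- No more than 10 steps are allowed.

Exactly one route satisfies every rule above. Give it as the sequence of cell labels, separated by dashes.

9 - 5 - 6 - 7 - 11 - 15 - 19 - 20 - 16 - 12 - 8

The 10-move cap with required stops at 19 leaves no slack for detours.
Route from 9: up 1 to 5, right 2 to 7, down 3 to 19, right 1 to 20, up 3 to 8 — 10 moves in all.
Check: all required cells visited; 10 ≤ 10 moves.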